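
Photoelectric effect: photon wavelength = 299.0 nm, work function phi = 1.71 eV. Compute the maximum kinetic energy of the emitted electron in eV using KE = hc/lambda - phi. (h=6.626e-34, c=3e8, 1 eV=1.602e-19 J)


E_photon = hc / lambda
= (6.626e-34)(3e8) / (299.0e-9)
= 6.6482e-19 J
= 4.1499 eV
KE = E_photon - phi
= 4.1499 - 1.71
= 2.4399 eV

2.4399


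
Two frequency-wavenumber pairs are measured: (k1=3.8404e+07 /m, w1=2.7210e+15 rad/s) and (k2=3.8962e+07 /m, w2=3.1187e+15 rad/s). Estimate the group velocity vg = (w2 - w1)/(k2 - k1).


vg = (w2 - w1) / (k2 - k1)
= (3.1187e+15 - 2.7210e+15) / (3.8962e+07 - 3.8404e+07)
= 3.9770e+14 / 5.5800e+05
= 7.1272e+08 m/s

7.1272e+08


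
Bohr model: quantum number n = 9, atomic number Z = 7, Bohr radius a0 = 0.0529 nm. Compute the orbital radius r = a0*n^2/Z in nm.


r = a0 * n^2 / Z
= 0.0529 * 9^2 / 7
= 0.0529 * 81 / 7
= 0.6121 nm

0.6121


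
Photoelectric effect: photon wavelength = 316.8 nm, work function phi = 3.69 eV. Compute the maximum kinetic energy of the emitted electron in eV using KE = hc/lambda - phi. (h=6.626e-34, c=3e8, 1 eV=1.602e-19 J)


E_photon = hc / lambda
= (6.626e-34)(3e8) / (316.8e-9)
= 6.2746e-19 J
= 3.9167 eV
KE = E_photon - phi
= 3.9167 - 3.69
= 0.2267 eV

0.2267


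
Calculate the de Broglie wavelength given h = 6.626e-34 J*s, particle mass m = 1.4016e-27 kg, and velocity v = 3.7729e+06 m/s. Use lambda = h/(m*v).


lambda = h / (m * v)
= 6.626e-34 / (1.4016e-27 * 3.7729e+06)
= 6.626e-34 / 5.2881e-21
= 1.2530e-13 m

1.2530e-13


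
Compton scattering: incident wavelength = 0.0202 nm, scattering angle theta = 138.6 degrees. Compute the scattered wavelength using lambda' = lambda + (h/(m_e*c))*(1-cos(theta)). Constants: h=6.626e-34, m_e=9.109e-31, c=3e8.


Compton wavelength: h/(m_e*c) = 2.4247e-12 m
d_lambda = 2.4247e-12 * (1 - cos(138.6 deg))
= 2.4247e-12 * 1.750111
= 4.2435e-12 m = 0.004244 nm
lambda' = 0.0202 + 0.004244
= 0.024444 nm

0.024444


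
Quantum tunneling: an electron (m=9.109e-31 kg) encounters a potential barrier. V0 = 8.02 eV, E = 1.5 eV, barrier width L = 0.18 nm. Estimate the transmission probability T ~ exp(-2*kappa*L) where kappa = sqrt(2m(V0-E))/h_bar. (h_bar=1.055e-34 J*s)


V0 - E = 6.52 eV = 1.0445e-18 J
kappa = sqrt(2 * m * (V0-E)) / h_bar
= sqrt(2 * 9.109e-31 * 1.0445e-18) / 1.055e-34
= 1.3075e+10 /m
2*kappa*L = 2 * 1.3075e+10 * 0.18e-9
= 4.7071
T = exp(-4.7071) = 9.030732e-03

9.030732e-03


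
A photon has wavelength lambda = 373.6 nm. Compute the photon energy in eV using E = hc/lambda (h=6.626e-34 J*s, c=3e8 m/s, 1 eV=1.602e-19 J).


E = hc / lambda
= (6.626e-34)(3e8) / (373.6e-9)
= 1.9878e-25 / 3.7360e-07
= 5.3207e-19 J
Converting to eV: 5.3207e-19 / 1.602e-19
= 3.3213 eV

3.3213


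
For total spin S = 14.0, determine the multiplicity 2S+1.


Spin multiplicity = 2S + 1
= 2 * 14.0 + 1
= 28.0 + 1
= 29

29


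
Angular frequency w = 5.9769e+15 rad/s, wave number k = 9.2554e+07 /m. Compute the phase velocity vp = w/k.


vp = w / k
= 5.9769e+15 / 9.2554e+07
= 6.4577e+07 m/s

6.4577e+07


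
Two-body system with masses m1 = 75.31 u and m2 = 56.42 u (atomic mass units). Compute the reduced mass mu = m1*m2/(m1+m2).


mu = m1 * m2 / (m1 + m2)
= 75.31 * 56.42 / (75.31 + 56.42)
= 4248.9902 / 131.73
= 32.2553 u

32.2553


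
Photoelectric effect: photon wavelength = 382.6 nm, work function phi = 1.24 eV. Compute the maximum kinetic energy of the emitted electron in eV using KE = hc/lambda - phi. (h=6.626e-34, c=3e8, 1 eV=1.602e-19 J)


E_photon = hc / lambda
= (6.626e-34)(3e8) / (382.6e-9)
= 5.1955e-19 J
= 3.2431 eV
KE = E_photon - phi
= 3.2431 - 1.24
= 2.0031 eV

2.0031


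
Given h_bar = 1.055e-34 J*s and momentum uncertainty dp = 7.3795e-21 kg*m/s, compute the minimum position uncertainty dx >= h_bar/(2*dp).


dx = h_bar / (2 * dp)
= 1.055e-34 / (2 * 7.3795e-21)
= 1.055e-34 / 1.4759e-20
= 7.1482e-15 m

7.1482e-15


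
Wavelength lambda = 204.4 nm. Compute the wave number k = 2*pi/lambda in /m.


k = 2 * pi / lambda
= 6.2832 / (204.4e-9)
= 6.2832 / 2.0440e-07
= 3.0740e+07 /m

3.0740e+07


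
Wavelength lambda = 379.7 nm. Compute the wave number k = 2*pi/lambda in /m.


k = 2 * pi / lambda
= 6.2832 / (379.7e-9)
= 6.2832 / 3.7970e-07
= 1.6548e+07 /m

1.6548e+07


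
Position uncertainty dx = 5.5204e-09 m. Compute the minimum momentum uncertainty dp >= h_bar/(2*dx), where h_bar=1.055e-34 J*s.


dp = h_bar / (2 * dx)
= 1.055e-34 / (2 * 5.5204e-09)
= 1.055e-34 / 1.1041e-08
= 9.5555e-27 kg*m/s

9.5555e-27


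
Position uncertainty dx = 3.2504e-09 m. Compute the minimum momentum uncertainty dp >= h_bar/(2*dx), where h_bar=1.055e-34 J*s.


dp = h_bar / (2 * dx)
= 1.055e-34 / (2 * 3.2504e-09)
= 1.055e-34 / 6.5008e-09
= 1.6229e-26 kg*m/s

1.6229e-26


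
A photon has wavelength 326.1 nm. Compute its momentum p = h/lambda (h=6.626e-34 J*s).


p = h / lambda
= 6.626e-34 / (326.1e-9)
= 6.626e-34 / 3.2610e-07
= 2.0319e-27 kg*m/s

2.0319e-27


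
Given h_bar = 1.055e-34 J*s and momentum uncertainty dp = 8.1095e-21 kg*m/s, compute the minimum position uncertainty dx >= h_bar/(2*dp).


dx = h_bar / (2 * dp)
= 1.055e-34 / (2 * 8.1095e-21)
= 1.055e-34 / 1.6219e-20
= 6.5047e-15 m

6.5047e-15


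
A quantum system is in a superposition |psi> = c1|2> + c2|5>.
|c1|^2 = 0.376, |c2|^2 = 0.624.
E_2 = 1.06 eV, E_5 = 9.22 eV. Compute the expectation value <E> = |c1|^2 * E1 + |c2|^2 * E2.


<E> = |c1|^2 * E1 + |c2|^2 * E2
= 0.376 * 1.06 + 0.624 * 9.22
= 0.3986 + 5.7533
= 6.1518 eV

6.1518


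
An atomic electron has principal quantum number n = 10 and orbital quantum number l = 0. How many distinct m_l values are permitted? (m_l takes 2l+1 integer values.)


m_l ranges from -l to +l in integer steps
So m_l goes from -0 to +0
Count = 2l + 1 = 2*0 + 1
= 1

1


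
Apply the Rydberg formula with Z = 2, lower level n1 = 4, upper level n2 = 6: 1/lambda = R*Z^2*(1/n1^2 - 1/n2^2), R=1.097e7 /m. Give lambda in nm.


1/lambda = R * Z^2 * (1/n1^2 - 1/n2^2)
= 1.097e7 * 2^2 * (1/4^2 - 1/6^2)
= 1.097e7 * 4 * (0.0625 - 0.027778)
= 1.5236e+06 /m
lambda = 1 / 1.5236e+06
= 656.3355 nm

656.3355


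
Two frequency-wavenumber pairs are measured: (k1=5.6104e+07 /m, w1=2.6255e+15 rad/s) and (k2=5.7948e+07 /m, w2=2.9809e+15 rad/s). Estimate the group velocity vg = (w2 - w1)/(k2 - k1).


vg = (w2 - w1) / (k2 - k1)
= (2.9809e+15 - 2.6255e+15) / (5.7948e+07 - 5.6104e+07)
= 3.5540e+14 / 1.8440e+06
= 1.9273e+08 m/s

1.9273e+08


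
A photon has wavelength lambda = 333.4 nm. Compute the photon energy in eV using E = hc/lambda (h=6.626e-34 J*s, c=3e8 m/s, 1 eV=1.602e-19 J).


E = hc / lambda
= (6.626e-34)(3e8) / (333.4e-9)
= 1.9878e-25 / 3.3340e-07
= 5.9622e-19 J
Converting to eV: 5.9622e-19 / 1.602e-19
= 3.7217 eV

3.7217


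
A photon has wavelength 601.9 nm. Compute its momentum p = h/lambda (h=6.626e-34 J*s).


p = h / lambda
= 6.626e-34 / (601.9e-9)
= 6.626e-34 / 6.0190e-07
= 1.1008e-27 kg*m/s

1.1008e-27


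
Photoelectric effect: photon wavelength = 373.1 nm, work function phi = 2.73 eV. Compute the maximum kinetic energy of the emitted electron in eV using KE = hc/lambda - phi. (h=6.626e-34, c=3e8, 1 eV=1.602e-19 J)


E_photon = hc / lambda
= (6.626e-34)(3e8) / (373.1e-9)
= 5.3278e-19 J
= 3.3257 eV
KE = E_photon - phi
= 3.3257 - 2.73
= 0.5957 eV

0.5957


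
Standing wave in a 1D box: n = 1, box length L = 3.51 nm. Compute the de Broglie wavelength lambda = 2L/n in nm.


lambda = 2L / n
= 2 * 3.51 / 1
= 7.02 / 1
= 7.02 nm

7.02


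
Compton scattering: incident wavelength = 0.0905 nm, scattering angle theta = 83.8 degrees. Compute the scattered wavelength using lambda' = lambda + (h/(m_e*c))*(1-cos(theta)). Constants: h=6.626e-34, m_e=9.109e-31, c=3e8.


Compton wavelength: h/(m_e*c) = 2.4247e-12 m
d_lambda = 2.4247e-12 * (1 - cos(83.8 deg))
= 2.4247e-12 * 0.892001
= 2.1628e-12 m = 0.002163 nm
lambda' = 0.0905 + 0.002163
= 0.092663 nm

0.092663


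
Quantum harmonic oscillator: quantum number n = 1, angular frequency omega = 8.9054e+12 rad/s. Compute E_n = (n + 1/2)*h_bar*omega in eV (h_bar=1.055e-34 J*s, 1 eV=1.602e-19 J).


E = (n + 1/2) * h_bar * omega
= (1 + 0.5) * 1.055e-34 * 8.9054e+12
= 1.5 * 9.3952e-22
= 1.4093e-21 J
= 0.0088 eV

0.0088


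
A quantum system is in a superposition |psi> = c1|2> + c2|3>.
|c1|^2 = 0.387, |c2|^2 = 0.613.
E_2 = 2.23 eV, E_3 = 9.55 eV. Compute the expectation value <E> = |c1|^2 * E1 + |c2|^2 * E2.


<E> = |c1|^2 * E1 + |c2|^2 * E2
= 0.387 * 2.23 + 0.613 * 9.55
= 0.863 + 5.8542
= 6.7172 eV

6.7172


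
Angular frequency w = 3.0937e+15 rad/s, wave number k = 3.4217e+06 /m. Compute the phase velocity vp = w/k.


vp = w / k
= 3.0937e+15 / 3.4217e+06
= 9.0414e+08 m/s

9.0414e+08


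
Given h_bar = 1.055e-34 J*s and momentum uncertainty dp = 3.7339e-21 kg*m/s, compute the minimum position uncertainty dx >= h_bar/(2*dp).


dx = h_bar / (2 * dp)
= 1.055e-34 / (2 * 3.7339e-21)
= 1.055e-34 / 7.4678e-21
= 1.4127e-14 m

1.4127e-14


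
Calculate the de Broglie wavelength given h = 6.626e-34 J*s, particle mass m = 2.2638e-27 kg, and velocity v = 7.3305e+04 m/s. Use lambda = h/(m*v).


lambda = h / (m * v)
= 6.626e-34 / (2.2638e-27 * 7.3305e+04)
= 6.626e-34 / 1.6595e-22
= 3.9928e-12 m

3.9928e-12


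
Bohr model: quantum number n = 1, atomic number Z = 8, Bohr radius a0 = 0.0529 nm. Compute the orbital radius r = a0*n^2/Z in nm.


r = a0 * n^2 / Z
= 0.0529 * 1^2 / 8
= 0.0529 * 1 / 8
= 0.0066 nm

0.0066


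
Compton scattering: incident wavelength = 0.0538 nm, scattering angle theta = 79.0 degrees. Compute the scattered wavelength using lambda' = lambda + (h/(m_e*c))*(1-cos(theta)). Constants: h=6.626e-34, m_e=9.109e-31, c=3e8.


Compton wavelength: h/(m_e*c) = 2.4247e-12 m
d_lambda = 2.4247e-12 * (1 - cos(79.0 deg))
= 2.4247e-12 * 0.809191
= 1.9621e-12 m = 0.001962 nm
lambda' = 0.0538 + 0.001962
= 0.055762 nm

0.055762


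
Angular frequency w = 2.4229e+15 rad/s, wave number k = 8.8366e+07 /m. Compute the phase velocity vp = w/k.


vp = w / k
= 2.4229e+15 / 8.8366e+07
= 2.7419e+07 m/s

2.7419e+07


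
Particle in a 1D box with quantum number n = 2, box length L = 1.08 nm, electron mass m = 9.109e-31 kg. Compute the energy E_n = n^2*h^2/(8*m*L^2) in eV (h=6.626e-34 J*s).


E = n^2 * h^2 / (8 * m * L^2)
= 2^2 * (6.626e-34)^2 / (8 * 9.109e-31 * (1.08e-9)^2)
= 4 * 4.3904e-67 / (8 * 9.109e-31 * 1.1664e-18)
= 2.0661e-19 J
= 1.2897 eV

1.2897


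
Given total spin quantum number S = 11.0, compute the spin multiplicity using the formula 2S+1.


Spin multiplicity = 2S + 1
= 2 * 11.0 + 1
= 22.0 + 1
= 23

23


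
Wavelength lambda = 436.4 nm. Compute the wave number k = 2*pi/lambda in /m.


k = 2 * pi / lambda
= 6.2832 / (436.4e-9)
= 6.2832 / 4.3640e-07
= 1.4398e+07 /m

1.4398e+07


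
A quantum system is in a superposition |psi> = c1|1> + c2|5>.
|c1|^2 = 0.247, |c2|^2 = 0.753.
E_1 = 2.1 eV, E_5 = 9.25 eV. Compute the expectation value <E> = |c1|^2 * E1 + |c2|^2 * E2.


<E> = |c1|^2 * E1 + |c2|^2 * E2
= 0.247 * 2.1 + 0.753 * 9.25
= 0.5187 + 6.9653
= 7.484 eV

7.484


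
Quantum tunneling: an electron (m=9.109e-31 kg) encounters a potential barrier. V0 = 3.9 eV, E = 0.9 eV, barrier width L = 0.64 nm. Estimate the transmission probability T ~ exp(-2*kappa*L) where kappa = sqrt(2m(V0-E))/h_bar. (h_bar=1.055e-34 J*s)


V0 - E = 3.0 eV = 4.8060e-19 J
kappa = sqrt(2 * m * (V0-E)) / h_bar
= sqrt(2 * 9.109e-31 * 4.8060e-19) / 1.055e-34
= 8.8693e+09 /m
2*kappa*L = 2 * 8.8693e+09 * 0.64e-9
= 11.3527
T = exp(-11.3527) = 1.173758e-05

1.173758e-05


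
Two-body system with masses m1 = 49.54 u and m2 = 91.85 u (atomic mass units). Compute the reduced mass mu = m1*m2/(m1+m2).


mu = m1 * m2 / (m1 + m2)
= 49.54 * 91.85 / (49.54 + 91.85)
= 4550.249 / 141.39
= 32.1823 u

32.1823


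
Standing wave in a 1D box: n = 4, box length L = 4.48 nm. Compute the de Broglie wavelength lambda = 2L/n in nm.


lambda = 2L / n
= 2 * 4.48 / 4
= 8.96 / 4
= 2.24 nm

2.24


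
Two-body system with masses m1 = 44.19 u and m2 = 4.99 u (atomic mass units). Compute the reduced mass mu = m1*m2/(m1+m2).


mu = m1 * m2 / (m1 + m2)
= 44.19 * 4.99 / (44.19 + 4.99)
= 220.5081 / 49.18
= 4.4837 u

4.4837


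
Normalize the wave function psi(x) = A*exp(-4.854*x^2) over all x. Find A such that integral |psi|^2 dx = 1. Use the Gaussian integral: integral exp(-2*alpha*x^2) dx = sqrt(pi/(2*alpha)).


integral |psi|^2 dx = A^2 * sqrt(pi/(2*alpha)) = 1
A^2 = sqrt(2*alpha/pi)
= sqrt(2 * 4.854 / pi)
= 1.757883
A = sqrt(1.757883)
= 1.3259

1.3259


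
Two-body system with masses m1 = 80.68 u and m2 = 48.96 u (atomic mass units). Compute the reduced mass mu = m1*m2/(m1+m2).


mu = m1 * m2 / (m1 + m2)
= 80.68 * 48.96 / (80.68 + 48.96)
= 3950.0928 / 129.64
= 30.4697 u

30.4697


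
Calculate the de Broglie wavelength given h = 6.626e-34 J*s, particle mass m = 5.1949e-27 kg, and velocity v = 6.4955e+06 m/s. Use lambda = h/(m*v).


lambda = h / (m * v)
= 6.626e-34 / (5.1949e-27 * 6.4955e+06)
= 6.626e-34 / 3.3743e-20
= 1.9636e-14 m

1.9636e-14


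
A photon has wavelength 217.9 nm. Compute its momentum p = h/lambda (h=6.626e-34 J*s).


p = h / lambda
= 6.626e-34 / (217.9e-9)
= 6.626e-34 / 2.1790e-07
= 3.0408e-27 kg*m/s

3.0408e-27


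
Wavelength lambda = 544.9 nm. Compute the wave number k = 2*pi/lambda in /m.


k = 2 * pi / lambda
= 6.2832 / (544.9e-9)
= 6.2832 / 5.4490e-07
= 1.1531e+07 /m

1.1531e+07


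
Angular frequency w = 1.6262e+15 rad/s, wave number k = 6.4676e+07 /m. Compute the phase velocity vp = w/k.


vp = w / k
= 1.6262e+15 / 6.4676e+07
= 2.5144e+07 m/s

2.5144e+07


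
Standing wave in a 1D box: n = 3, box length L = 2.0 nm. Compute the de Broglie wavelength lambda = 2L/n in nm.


lambda = 2L / n
= 2 * 2.0 / 3
= 4.0 / 3
= 1.3333 nm

1.3333


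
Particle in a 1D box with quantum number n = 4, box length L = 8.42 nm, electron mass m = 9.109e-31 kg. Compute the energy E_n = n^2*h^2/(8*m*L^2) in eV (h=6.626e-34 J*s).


E = n^2 * h^2 / (8 * m * L^2)
= 4^2 * (6.626e-34)^2 / (8 * 9.109e-31 * (8.42e-9)^2)
= 16 * 4.3904e-67 / (8 * 9.109e-31 * 7.0896e-17)
= 1.3597e-20 J
= 0.0849 eV

0.0849


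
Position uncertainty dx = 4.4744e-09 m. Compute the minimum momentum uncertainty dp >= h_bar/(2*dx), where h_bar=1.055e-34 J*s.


dp = h_bar / (2 * dx)
= 1.055e-34 / (2 * 4.4744e-09)
= 1.055e-34 / 8.9488e-09
= 1.1789e-26 kg*m/s

1.1789e-26


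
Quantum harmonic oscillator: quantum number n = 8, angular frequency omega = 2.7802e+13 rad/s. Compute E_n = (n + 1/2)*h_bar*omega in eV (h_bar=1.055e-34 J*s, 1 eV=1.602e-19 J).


E = (n + 1/2) * h_bar * omega
= (8 + 0.5) * 1.055e-34 * 2.7802e+13
= 8.5 * 2.9331e-21
= 2.4931e-20 J
= 0.1556 eV

0.1556


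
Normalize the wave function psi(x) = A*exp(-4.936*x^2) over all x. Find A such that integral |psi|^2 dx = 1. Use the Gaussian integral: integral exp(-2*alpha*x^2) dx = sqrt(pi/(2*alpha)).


integral |psi|^2 dx = A^2 * sqrt(pi/(2*alpha)) = 1
A^2 = sqrt(2*alpha/pi)
= sqrt(2 * 4.936 / pi)
= 1.772669
A = sqrt(1.772669)
= 1.3314

1.3314


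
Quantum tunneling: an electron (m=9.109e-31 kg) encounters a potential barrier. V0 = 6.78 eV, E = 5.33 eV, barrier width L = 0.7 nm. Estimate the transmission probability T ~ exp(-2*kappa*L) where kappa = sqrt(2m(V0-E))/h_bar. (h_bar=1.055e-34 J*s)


V0 - E = 1.45 eV = 2.3229e-19 J
kappa = sqrt(2 * m * (V0-E)) / h_bar
= sqrt(2 * 9.109e-31 * 2.3229e-19) / 1.055e-34
= 6.1661e+09 /m
2*kappa*L = 2 * 6.1661e+09 * 0.7e-9
= 8.6326
T = exp(-8.6326) = 1.782023e-04

1.782023e-04


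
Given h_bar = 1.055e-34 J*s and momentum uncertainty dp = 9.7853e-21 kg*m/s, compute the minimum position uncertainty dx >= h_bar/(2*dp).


dx = h_bar / (2 * dp)
= 1.055e-34 / (2 * 9.7853e-21)
= 1.055e-34 / 1.9571e-20
= 5.3907e-15 m

5.3907e-15


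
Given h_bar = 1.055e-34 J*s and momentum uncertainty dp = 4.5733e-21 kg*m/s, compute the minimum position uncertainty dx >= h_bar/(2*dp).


dx = h_bar / (2 * dp)
= 1.055e-34 / (2 * 4.5733e-21)
= 1.055e-34 / 9.1466e-21
= 1.1534e-14 m

1.1534e-14


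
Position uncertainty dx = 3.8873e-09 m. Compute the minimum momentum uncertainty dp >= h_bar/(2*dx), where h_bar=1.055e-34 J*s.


dp = h_bar / (2 * dx)
= 1.055e-34 / (2 * 3.8873e-09)
= 1.055e-34 / 7.7746e-09
= 1.3570e-26 kg*m/s

1.3570e-26


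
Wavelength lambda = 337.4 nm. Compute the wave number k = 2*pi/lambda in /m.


k = 2 * pi / lambda
= 6.2832 / (337.4e-9)
= 6.2832 / 3.3740e-07
= 1.8622e+07 /m

1.8622e+07


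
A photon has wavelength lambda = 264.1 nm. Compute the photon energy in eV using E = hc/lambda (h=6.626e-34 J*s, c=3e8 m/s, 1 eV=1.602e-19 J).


E = hc / lambda
= (6.626e-34)(3e8) / (264.1e-9)
= 1.9878e-25 / 2.6410e-07
= 7.5267e-19 J
Converting to eV: 7.5267e-19 / 1.602e-19
= 4.6983 eV

4.6983


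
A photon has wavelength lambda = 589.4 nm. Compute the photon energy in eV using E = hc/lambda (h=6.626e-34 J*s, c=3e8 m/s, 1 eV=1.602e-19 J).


E = hc / lambda
= (6.626e-34)(3e8) / (589.4e-9)
= 1.9878e-25 / 5.8940e-07
= 3.3726e-19 J
Converting to eV: 3.3726e-19 / 1.602e-19
= 2.1052 eV

2.1052


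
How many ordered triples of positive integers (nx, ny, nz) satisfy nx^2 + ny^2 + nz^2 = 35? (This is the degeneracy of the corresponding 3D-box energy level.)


Enumerate all (nx, ny, nz) with nx^2 + ny^2 + nz^2 = 35:
(1,3,5)
(1,5,3)
(3,1,5)
(3,5,1)
(5,1,3)
(5,3,1)
Total degeneracy = 6

6


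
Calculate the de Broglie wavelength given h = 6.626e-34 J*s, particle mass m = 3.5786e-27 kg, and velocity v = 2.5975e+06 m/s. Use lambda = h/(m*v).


lambda = h / (m * v)
= 6.626e-34 / (3.5786e-27 * 2.5975e+06)
= 6.626e-34 / 9.2954e-21
= 7.1282e-14 m

7.1282e-14


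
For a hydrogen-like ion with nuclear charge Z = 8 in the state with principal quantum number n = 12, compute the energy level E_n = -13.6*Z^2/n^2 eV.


E_n = -13.6 * Z^2 / n^2
= -13.6 * 8^2 / 12^2
= -13.6 * 64 / 144
= -6.0444 eV

-6.0444


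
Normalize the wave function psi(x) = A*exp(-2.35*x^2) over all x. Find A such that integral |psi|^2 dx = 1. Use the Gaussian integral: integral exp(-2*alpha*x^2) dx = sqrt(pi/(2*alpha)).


integral |psi|^2 dx = A^2 * sqrt(pi/(2*alpha)) = 1
A^2 = sqrt(2*alpha/pi)
= sqrt(2 * 2.35 / pi)
= 1.223134
A = sqrt(1.223134)
= 1.106

1.106


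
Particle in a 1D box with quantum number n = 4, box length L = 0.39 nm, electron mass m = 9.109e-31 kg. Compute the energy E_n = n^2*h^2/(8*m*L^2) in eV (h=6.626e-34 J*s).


E = n^2 * h^2 / (8 * m * L^2)
= 4^2 * (6.626e-34)^2 / (8 * 9.109e-31 * (0.39e-9)^2)
= 16 * 4.3904e-67 / (8 * 9.109e-31 * 1.5210e-19)
= 6.3377e-18 J
= 39.5613 eV

39.5613


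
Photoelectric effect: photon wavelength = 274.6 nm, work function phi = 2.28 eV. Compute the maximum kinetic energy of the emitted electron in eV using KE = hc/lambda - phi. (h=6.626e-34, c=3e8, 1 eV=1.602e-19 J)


E_photon = hc / lambda
= (6.626e-34)(3e8) / (274.6e-9)
= 7.2389e-19 J
= 4.5187 eV
KE = E_photon - phi
= 4.5187 - 2.28
= 2.2387 eV

2.2387


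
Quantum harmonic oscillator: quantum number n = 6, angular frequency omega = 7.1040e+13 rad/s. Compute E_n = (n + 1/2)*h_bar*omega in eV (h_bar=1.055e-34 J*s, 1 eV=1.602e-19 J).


E = (n + 1/2) * h_bar * omega
= (6 + 0.5) * 1.055e-34 * 7.1040e+13
= 6.5 * 7.4947e-21
= 4.8716e-20 J
= 0.3041 eV

0.3041


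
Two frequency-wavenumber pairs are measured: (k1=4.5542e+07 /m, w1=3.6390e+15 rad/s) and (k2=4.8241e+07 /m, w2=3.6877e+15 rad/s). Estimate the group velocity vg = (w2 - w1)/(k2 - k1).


vg = (w2 - w1) / (k2 - k1)
= (3.6877e+15 - 3.6390e+15) / (4.8241e+07 - 4.5542e+07)
= 4.8700e+13 / 2.6990e+06
= 1.8044e+07 m/s

1.8044e+07


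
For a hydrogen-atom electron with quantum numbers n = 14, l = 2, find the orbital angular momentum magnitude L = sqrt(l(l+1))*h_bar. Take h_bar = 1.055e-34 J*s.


L = sqrt(l*(l+1)) * h_bar
= sqrt(2 * 3) * 1.055e-34
= sqrt(6) * 1.055e-34
= 2.4495 * 1.055e-34
= 2.5842e-34 J*s

2.5842e-34


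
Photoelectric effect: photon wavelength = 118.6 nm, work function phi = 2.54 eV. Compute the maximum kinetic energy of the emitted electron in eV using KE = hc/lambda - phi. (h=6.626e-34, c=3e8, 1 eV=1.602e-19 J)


E_photon = hc / lambda
= (6.626e-34)(3e8) / (118.6e-9)
= 1.6761e-18 J
= 10.4623 eV
KE = E_photon - phi
= 10.4623 - 2.54
= 7.9223 eV

7.9223


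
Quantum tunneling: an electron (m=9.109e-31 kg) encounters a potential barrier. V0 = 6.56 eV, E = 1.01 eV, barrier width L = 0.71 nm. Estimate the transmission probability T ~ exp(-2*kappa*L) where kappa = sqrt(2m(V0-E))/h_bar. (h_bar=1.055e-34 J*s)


V0 - E = 5.55 eV = 8.8911e-19 J
kappa = sqrt(2 * m * (V0-E)) / h_bar
= sqrt(2 * 9.109e-31 * 8.8911e-19) / 1.055e-34
= 1.2064e+10 /m
2*kappa*L = 2 * 1.2064e+10 * 0.71e-9
= 17.1303
T = exp(-17.1303) = 3.634312e-08

3.634312e-08


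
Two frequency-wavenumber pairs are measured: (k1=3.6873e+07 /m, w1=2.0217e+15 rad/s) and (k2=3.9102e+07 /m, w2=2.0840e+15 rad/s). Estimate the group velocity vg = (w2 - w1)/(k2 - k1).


vg = (w2 - w1) / (k2 - k1)
= (2.0840e+15 - 2.0217e+15) / (3.9102e+07 - 3.6873e+07)
= 6.2300e+13 / 2.2290e+06
= 2.7950e+07 m/s

2.7950e+07


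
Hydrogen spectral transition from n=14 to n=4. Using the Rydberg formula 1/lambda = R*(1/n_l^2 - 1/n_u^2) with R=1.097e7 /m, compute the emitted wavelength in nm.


1/lambda = R * (1/n_l^2 - 1/n_u^2)
= 1.097e7 * (1/4^2 - 1/14^2)
= 1.097e7 * (0.0625 - 0.005102)
= 1.097e7 * 0.057398
= 6.2966e+05 /m
lambda = 1 / 6.2966e+05 = 1588.1698 nm

1588.1698


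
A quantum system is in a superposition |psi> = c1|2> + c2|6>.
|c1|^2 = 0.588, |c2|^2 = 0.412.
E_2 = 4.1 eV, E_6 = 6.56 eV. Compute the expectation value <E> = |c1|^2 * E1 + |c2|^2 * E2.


<E> = |c1|^2 * E1 + |c2|^2 * E2
= 0.588 * 4.1 + 0.412 * 6.56
= 2.4108 + 2.7027
= 5.1135 eV

5.1135


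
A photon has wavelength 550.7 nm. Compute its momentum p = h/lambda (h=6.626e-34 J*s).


p = h / lambda
= 6.626e-34 / (550.7e-9)
= 6.626e-34 / 5.5070e-07
= 1.2032e-27 kg*m/s

1.2032e-27


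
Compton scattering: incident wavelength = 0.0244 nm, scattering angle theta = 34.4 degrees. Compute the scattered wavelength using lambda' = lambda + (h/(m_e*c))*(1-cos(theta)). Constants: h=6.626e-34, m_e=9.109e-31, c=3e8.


Compton wavelength: h/(m_e*c) = 2.4247e-12 m
d_lambda = 2.4247e-12 * (1 - cos(34.4 deg))
= 2.4247e-12 * 0.174887
= 4.2405e-13 m = 0.000424 nm
lambda' = 0.0244 + 0.000424
= 0.024824 nm

0.024824


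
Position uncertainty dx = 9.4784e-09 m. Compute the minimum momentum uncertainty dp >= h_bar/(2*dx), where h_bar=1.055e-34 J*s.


dp = h_bar / (2 * dx)
= 1.055e-34 / (2 * 9.4784e-09)
= 1.055e-34 / 1.8957e-08
= 5.5653e-27 kg*m/s

5.5653e-27


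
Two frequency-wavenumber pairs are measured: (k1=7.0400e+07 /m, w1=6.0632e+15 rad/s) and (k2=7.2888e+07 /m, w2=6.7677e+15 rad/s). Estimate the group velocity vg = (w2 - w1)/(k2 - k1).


vg = (w2 - w1) / (k2 - k1)
= (6.7677e+15 - 6.0632e+15) / (7.2888e+07 - 7.0400e+07)
= 7.0450e+14 / 2.4880e+06
= 2.8316e+08 m/s

2.8316e+08


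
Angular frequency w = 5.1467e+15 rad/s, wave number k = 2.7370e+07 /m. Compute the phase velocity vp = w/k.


vp = w / k
= 5.1467e+15 / 2.7370e+07
= 1.8804e+08 m/s

1.8804e+08


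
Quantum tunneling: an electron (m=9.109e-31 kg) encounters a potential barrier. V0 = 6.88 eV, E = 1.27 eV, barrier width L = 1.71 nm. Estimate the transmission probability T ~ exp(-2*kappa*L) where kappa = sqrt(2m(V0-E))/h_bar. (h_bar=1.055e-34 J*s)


V0 - E = 5.61 eV = 8.9872e-19 J
kappa = sqrt(2 * m * (V0-E)) / h_bar
= sqrt(2 * 9.109e-31 * 8.9872e-19) / 1.055e-34
= 1.2129e+10 /m
2*kappa*L = 2 * 1.2129e+10 * 1.71e-9
= 41.4798
T = exp(-41.4798) = 9.672764e-19

9.672764e-19


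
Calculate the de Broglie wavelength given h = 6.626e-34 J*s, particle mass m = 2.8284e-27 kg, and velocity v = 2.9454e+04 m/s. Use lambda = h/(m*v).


lambda = h / (m * v)
= 6.626e-34 / (2.8284e-27 * 2.9454e+04)
= 6.626e-34 / 8.3308e-23
= 7.9536e-12 m

7.9536e-12


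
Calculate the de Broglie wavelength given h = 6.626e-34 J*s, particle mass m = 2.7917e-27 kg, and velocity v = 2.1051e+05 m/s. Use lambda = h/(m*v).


lambda = h / (m * v)
= 6.626e-34 / (2.7917e-27 * 2.1051e+05)
= 6.626e-34 / 5.8768e-22
= 1.1275e-12 m

1.1275e-12


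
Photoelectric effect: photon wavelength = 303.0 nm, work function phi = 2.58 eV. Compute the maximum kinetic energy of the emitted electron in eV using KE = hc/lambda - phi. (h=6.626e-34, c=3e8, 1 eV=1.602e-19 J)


E_photon = hc / lambda
= (6.626e-34)(3e8) / (303.0e-9)
= 6.5604e-19 J
= 4.0951 eV
KE = E_photon - phi
= 4.0951 - 2.58
= 1.5151 eV

1.5151


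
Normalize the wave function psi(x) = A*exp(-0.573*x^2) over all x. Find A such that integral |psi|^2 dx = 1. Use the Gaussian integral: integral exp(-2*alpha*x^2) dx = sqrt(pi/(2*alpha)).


integral |psi|^2 dx = A^2 * sqrt(pi/(2*alpha)) = 1
A^2 = sqrt(2*alpha/pi)
= sqrt(2 * 0.573 / pi)
= 0.603973
A = sqrt(0.603973)
= 0.7772

0.7772


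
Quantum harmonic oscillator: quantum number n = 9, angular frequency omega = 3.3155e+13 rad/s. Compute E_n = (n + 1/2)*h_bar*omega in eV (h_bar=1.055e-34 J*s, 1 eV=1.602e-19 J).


E = (n + 1/2) * h_bar * omega
= (9 + 0.5) * 1.055e-34 * 3.3155e+13
= 9.5 * 3.4979e-21
= 3.3230e-20 J
= 0.2074 eV

0.2074


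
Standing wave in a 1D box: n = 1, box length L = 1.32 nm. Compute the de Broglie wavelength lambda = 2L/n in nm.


lambda = 2L / n
= 2 * 1.32 / 1
= 2.64 / 1
= 2.64 nm

2.64


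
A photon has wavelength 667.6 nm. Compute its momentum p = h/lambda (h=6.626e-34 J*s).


p = h / lambda
= 6.626e-34 / (667.6e-9)
= 6.626e-34 / 6.6760e-07
= 9.9251e-28 kg*m/s

9.9251e-28


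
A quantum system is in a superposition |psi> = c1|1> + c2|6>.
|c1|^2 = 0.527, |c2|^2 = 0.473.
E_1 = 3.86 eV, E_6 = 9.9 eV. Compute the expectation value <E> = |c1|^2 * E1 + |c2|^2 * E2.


<E> = |c1|^2 * E1 + |c2|^2 * E2
= 0.527 * 3.86 + 0.473 * 9.9
= 2.0342 + 4.6827
= 6.7169 eV

6.7169


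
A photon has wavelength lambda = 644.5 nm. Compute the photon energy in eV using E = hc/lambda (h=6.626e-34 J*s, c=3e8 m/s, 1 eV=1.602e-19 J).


E = hc / lambda
= (6.626e-34)(3e8) / (644.5e-9)
= 1.9878e-25 / 6.4450e-07
= 3.0843e-19 J
Converting to eV: 3.0843e-19 / 1.602e-19
= 1.9253 eV

1.9253


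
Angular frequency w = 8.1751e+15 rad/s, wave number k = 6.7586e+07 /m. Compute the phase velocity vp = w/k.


vp = w / k
= 8.1751e+15 / 6.7586e+07
= 1.2096e+08 m/s

1.2096e+08


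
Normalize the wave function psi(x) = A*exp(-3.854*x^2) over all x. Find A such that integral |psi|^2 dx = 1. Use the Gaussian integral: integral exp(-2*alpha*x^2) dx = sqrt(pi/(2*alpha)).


integral |psi|^2 dx = A^2 * sqrt(pi/(2*alpha)) = 1
A^2 = sqrt(2*alpha/pi)
= sqrt(2 * 3.854 / pi)
= 1.566376
A = sqrt(1.566376)
= 1.2515

1.2515


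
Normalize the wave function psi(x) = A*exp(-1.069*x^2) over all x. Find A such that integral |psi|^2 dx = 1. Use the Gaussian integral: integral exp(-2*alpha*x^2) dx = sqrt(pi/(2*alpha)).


integral |psi|^2 dx = A^2 * sqrt(pi/(2*alpha)) = 1
A^2 = sqrt(2*alpha/pi)
= sqrt(2 * 1.069 / pi)
= 0.824952
A = sqrt(0.824952)
= 0.9083

0.9083


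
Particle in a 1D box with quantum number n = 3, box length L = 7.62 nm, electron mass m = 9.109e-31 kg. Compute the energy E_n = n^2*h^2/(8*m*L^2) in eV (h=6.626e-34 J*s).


E = n^2 * h^2 / (8 * m * L^2)
= 3^2 * (6.626e-34)^2 / (8 * 9.109e-31 * (7.62e-9)^2)
= 9 * 4.3904e-67 / (8 * 9.109e-31 * 5.8064e-17)
= 9.3384e-21 J
= 0.0583 eV

0.0583


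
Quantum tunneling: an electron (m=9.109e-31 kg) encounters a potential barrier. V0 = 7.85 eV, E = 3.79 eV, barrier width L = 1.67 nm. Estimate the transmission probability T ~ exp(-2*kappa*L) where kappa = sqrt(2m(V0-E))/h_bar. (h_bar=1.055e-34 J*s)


V0 - E = 4.06 eV = 6.5041e-19 J
kappa = sqrt(2 * m * (V0-E)) / h_bar
= sqrt(2 * 9.109e-31 * 6.5041e-19) / 1.055e-34
= 1.0318e+10 /m
2*kappa*L = 2 * 1.0318e+10 * 1.67e-9
= 34.4619
T = exp(-34.4619) = 1.079959e-15

1.079959e-15


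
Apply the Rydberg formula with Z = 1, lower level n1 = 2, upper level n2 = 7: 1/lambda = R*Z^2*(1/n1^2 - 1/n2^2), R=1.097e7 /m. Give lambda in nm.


1/lambda = R * Z^2 * (1/n1^2 - 1/n2^2)
= 1.097e7 * 1^2 * (1/2^2 - 1/7^2)
= 1.097e7 * 1 * (0.25 - 0.020408)
= 2.5186e+06 /m
lambda = 1 / 2.5186e+06
= 397.0424 nm

397.0424


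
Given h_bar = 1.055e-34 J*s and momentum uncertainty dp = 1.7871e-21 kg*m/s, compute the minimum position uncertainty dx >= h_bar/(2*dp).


dx = h_bar / (2 * dp)
= 1.055e-34 / (2 * 1.7871e-21)
= 1.055e-34 / 3.5742e-21
= 2.9517e-14 m

2.9517e-14


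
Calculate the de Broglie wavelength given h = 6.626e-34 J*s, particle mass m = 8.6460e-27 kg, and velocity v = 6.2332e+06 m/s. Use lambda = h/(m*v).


lambda = h / (m * v)
= 6.626e-34 / (8.6460e-27 * 6.2332e+06)
= 6.626e-34 / 5.3892e-20
= 1.2295e-14 m

1.2295e-14


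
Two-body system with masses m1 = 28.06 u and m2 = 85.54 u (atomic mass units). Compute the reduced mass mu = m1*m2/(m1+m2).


mu = m1 * m2 / (m1 + m2)
= 28.06 * 85.54 / (28.06 + 85.54)
= 2400.2524 / 113.6
= 21.129 u

21.129


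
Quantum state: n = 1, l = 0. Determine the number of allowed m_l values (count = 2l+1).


m_l ranges from -l to +l in integer steps
So m_l goes from -0 to +0
Count = 2l + 1 = 2*0 + 1
= 1

1


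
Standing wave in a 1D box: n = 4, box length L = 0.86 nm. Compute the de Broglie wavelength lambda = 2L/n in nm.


lambda = 2L / n
= 2 * 0.86 / 4
= 1.72 / 4
= 0.43 nm

0.43


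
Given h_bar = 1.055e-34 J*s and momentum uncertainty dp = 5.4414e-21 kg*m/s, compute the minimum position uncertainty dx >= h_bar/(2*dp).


dx = h_bar / (2 * dp)
= 1.055e-34 / (2 * 5.4414e-21)
= 1.055e-34 / 1.0883e-20
= 9.6942e-15 m

9.6942e-15


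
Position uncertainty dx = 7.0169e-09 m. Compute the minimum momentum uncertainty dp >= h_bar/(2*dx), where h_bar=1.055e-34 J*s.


dp = h_bar / (2 * dx)
= 1.055e-34 / (2 * 7.0169e-09)
= 1.055e-34 / 1.4034e-08
= 7.5176e-27 kg*m/s

7.5176e-27


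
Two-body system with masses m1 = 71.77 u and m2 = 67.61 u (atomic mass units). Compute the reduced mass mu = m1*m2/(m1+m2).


mu = m1 * m2 / (m1 + m2)
= 71.77 * 67.61 / (71.77 + 67.61)
= 4852.3697 / 139.38
= 34.814 u

34.814


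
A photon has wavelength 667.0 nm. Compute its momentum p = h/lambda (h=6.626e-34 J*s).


p = h / lambda
= 6.626e-34 / (667.0e-9)
= 6.626e-34 / 6.6700e-07
= 9.9340e-28 kg*m/s

9.9340e-28


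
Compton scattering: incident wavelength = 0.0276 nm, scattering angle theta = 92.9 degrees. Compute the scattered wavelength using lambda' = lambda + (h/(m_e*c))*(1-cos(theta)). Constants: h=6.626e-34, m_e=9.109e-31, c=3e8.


Compton wavelength: h/(m_e*c) = 2.4247e-12 m
d_lambda = 2.4247e-12 * (1 - cos(92.9 deg))
= 2.4247e-12 * 1.050593
= 2.5474e-12 m = 0.002547 nm
lambda' = 0.0276 + 0.002547
= 0.030147 nm

0.030147


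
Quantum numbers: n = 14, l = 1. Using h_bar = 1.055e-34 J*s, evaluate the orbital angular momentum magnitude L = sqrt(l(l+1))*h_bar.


L = sqrt(l*(l+1)) * h_bar
= sqrt(1 * 2) * 1.055e-34
= sqrt(2) * 1.055e-34
= 1.4142 * 1.055e-34
= 1.4920e-34 J*s

1.4920e-34


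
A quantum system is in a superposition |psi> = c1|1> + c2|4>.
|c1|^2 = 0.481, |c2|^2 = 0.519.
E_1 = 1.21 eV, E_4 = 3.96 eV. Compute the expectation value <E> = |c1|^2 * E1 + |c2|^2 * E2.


<E> = |c1|^2 * E1 + |c2|^2 * E2
= 0.481 * 1.21 + 0.519 * 3.96
= 0.582 + 2.0552
= 2.6372 eV

2.6372


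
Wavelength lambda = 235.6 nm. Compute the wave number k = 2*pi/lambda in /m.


k = 2 * pi / lambda
= 6.2832 / (235.6e-9)
= 6.2832 / 2.3560e-07
= 2.6669e+07 /m

2.6669e+07


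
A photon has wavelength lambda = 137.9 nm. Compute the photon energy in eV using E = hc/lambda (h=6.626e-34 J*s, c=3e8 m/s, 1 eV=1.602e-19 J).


E = hc / lambda
= (6.626e-34)(3e8) / (137.9e-9)
= 1.9878e-25 / 1.3790e-07
= 1.4415e-18 J
Converting to eV: 1.4415e-18 / 1.602e-19
= 8.998 eV

8.998


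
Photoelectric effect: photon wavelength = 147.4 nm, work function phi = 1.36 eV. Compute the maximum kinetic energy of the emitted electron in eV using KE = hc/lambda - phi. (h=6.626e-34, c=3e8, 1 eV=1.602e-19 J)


E_photon = hc / lambda
= (6.626e-34)(3e8) / (147.4e-9)
= 1.3486e-18 J
= 8.4181 eV
KE = E_photon - phi
= 8.4181 - 1.36
= 7.0581 eV

7.0581


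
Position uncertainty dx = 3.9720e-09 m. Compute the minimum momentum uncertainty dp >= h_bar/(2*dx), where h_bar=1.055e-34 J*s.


dp = h_bar / (2 * dx)
= 1.055e-34 / (2 * 3.9720e-09)
= 1.055e-34 / 7.9440e-09
= 1.3280e-26 kg*m/s

1.3280e-26


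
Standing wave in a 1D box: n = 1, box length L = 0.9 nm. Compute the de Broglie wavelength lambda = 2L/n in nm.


lambda = 2L / n
= 2 * 0.9 / 1
= 1.8 / 1
= 1.8 nm

1.8


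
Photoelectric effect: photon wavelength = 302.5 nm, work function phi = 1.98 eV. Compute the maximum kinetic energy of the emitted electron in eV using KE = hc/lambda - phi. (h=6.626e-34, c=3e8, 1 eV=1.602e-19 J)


E_photon = hc / lambda
= (6.626e-34)(3e8) / (302.5e-9)
= 6.5712e-19 J
= 4.1019 eV
KE = E_photon - phi
= 4.1019 - 1.98
= 2.1219 eV

2.1219


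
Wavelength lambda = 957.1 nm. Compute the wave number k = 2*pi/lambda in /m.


k = 2 * pi / lambda
= 6.2832 / (957.1e-9)
= 6.2832 / 9.5710e-07
= 6.5648e+06 /m

6.5648e+06


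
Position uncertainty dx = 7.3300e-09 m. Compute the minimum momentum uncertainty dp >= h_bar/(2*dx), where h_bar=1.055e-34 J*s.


dp = h_bar / (2 * dx)
= 1.055e-34 / (2 * 7.3300e-09)
= 1.055e-34 / 1.4660e-08
= 7.1965e-27 kg*m/s

7.1965e-27


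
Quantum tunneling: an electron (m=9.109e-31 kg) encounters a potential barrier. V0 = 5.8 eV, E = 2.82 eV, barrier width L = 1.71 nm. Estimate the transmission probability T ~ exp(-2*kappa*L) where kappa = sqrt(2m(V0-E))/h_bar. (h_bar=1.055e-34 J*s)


V0 - E = 2.98 eV = 4.7740e-19 J
kappa = sqrt(2 * m * (V0-E)) / h_bar
= sqrt(2 * 9.109e-31 * 4.7740e-19) / 1.055e-34
= 8.8397e+09 /m
2*kappa*L = 2 * 8.8397e+09 * 1.71e-9
= 30.2318
T = exp(-30.2318) = 7.421897e-14

7.421897e-14


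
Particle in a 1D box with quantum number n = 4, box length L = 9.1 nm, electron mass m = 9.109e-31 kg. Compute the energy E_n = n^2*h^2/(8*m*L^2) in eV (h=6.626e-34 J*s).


E = n^2 * h^2 / (8 * m * L^2)
= 4^2 * (6.626e-34)^2 / (8 * 9.109e-31 * (9.1e-9)^2)
= 16 * 4.3904e-67 / (8 * 9.109e-31 * 8.2810e-17)
= 1.1641e-20 J
= 0.0727 eV

0.0727


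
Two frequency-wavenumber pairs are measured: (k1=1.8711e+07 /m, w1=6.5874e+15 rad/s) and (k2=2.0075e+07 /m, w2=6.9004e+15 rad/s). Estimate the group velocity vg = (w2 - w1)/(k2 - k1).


vg = (w2 - w1) / (k2 - k1)
= (6.9004e+15 - 6.5874e+15) / (2.0075e+07 - 1.8711e+07)
= 3.1300e+14 / 1.3640e+06
= 2.2947e+08 m/s

2.2947e+08


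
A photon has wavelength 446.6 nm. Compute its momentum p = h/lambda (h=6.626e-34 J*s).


p = h / lambda
= 6.626e-34 / (446.6e-9)
= 6.626e-34 / 4.4660e-07
= 1.4837e-27 kg*m/s

1.4837e-27


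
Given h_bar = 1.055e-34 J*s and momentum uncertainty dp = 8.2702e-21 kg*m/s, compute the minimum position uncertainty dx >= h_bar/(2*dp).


dx = h_bar / (2 * dp)
= 1.055e-34 / (2 * 8.2702e-21)
= 1.055e-34 / 1.6540e-20
= 6.3783e-15 m

6.3783e-15


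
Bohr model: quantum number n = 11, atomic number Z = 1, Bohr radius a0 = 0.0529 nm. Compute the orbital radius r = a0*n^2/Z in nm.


r = a0 * n^2 / Z
= 0.0529 * 11^2 / 1
= 0.0529 * 121 / 1
= 6.4009 nm

6.4009


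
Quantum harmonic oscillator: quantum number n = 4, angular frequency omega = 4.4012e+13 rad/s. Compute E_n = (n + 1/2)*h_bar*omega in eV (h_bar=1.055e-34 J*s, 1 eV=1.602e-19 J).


E = (n + 1/2) * h_bar * omega
= (4 + 0.5) * 1.055e-34 * 4.4012e+13
= 4.5 * 4.6433e-21
= 2.0895e-20 J
= 0.1304 eV

0.1304


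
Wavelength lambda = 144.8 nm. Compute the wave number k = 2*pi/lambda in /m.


k = 2 * pi / lambda
= 6.2832 / (144.8e-9)
= 6.2832 / 1.4480e-07
= 4.3392e+07 /m

4.3392e+07


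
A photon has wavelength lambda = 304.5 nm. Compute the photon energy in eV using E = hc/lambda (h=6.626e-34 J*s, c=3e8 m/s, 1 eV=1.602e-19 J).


E = hc / lambda
= (6.626e-34)(3e8) / (304.5e-9)
= 1.9878e-25 / 3.0450e-07
= 6.5281e-19 J
Converting to eV: 6.5281e-19 / 1.602e-19
= 4.075 eV

4.075


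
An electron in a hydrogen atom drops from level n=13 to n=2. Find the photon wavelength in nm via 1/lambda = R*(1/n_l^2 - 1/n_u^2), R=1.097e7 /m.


1/lambda = R * (1/n_l^2 - 1/n_u^2)
= 1.097e7 * (1/2^2 - 1/13^2)
= 1.097e7 * (0.25 - 0.005917)
= 1.097e7 * 0.244083
= 2.6776e+06 /m
lambda = 1 / 2.6776e+06 = 373.4703 nm

373.4703


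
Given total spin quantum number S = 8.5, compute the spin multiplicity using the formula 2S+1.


Spin multiplicity = 2S + 1
= 2 * 8.5 + 1
= 17.0 + 1
= 18

18


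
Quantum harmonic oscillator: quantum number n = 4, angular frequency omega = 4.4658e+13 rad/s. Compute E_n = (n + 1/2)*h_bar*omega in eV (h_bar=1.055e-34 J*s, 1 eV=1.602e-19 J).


E = (n + 1/2) * h_bar * omega
= (4 + 0.5) * 1.055e-34 * 4.4658e+13
= 4.5 * 4.7114e-21
= 2.1201e-20 J
= 0.1323 eV

0.1323


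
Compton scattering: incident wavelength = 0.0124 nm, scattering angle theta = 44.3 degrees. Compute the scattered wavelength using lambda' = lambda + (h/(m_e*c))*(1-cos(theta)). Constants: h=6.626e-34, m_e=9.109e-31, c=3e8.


Compton wavelength: h/(m_e*c) = 2.4247e-12 m
d_lambda = 2.4247e-12 * (1 - cos(44.3 deg))
= 2.4247e-12 * 0.284307
= 6.8936e-13 m = 0.000689 nm
lambda' = 0.0124 + 0.000689
= 0.013089 nm

0.013089


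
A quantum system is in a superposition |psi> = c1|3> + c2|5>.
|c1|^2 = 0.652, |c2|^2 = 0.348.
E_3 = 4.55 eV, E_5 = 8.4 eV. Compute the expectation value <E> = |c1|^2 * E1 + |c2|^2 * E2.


<E> = |c1|^2 * E1 + |c2|^2 * E2
= 0.652 * 4.55 + 0.348 * 8.4
= 2.9666 + 2.9232
= 5.8898 eV

5.8898


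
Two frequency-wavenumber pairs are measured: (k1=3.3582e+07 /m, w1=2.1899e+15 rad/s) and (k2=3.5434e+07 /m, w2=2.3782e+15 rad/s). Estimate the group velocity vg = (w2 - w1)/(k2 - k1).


vg = (w2 - w1) / (k2 - k1)
= (2.3782e+15 - 2.1899e+15) / (3.5434e+07 - 3.3582e+07)
= 1.8830e+14 / 1.8520e+06
= 1.0167e+08 m/s

1.0167e+08


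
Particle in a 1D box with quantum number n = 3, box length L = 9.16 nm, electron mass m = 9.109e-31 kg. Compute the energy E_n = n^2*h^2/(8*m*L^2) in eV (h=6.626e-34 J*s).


E = n^2 * h^2 / (8 * m * L^2)
= 3^2 * (6.626e-34)^2 / (8 * 9.109e-31 * (9.16e-9)^2)
= 9 * 4.3904e-67 / (8 * 9.109e-31 * 8.3906e-17)
= 6.4624e-21 J
= 0.0403 eV

0.0403


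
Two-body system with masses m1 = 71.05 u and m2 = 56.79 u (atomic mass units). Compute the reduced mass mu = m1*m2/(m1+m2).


mu = m1 * m2 / (m1 + m2)
= 71.05 * 56.79 / (71.05 + 56.79)
= 4034.9295 / 127.84
= 31.5623 u

31.5623


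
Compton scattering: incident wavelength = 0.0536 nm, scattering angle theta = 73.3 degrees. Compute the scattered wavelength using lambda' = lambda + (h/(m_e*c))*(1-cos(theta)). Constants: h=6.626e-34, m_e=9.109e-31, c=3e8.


Compton wavelength: h/(m_e*c) = 2.4247e-12 m
d_lambda = 2.4247e-12 * (1 - cos(73.3 deg))
= 2.4247e-12 * 0.712639
= 1.7279e-12 m = 0.001728 nm
lambda' = 0.0536 + 0.001728
= 0.055328 nm

0.055328


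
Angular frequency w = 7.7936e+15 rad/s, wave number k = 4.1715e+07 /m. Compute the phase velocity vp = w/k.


vp = w / k
= 7.7936e+15 / 4.1715e+07
= 1.8683e+08 m/s

1.8683e+08


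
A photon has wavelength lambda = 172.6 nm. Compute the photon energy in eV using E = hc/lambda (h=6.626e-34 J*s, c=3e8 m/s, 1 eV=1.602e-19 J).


E = hc / lambda
= (6.626e-34)(3e8) / (172.6e-9)
= 1.9878e-25 / 1.7260e-07
= 1.1517e-18 J
Converting to eV: 1.1517e-18 / 1.602e-19
= 7.189 eV

7.189


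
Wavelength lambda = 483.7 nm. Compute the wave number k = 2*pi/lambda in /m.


k = 2 * pi / lambda
= 6.2832 / (483.7e-9)
= 6.2832 / 4.8370e-07
= 1.2990e+07 /m

1.2990e+07


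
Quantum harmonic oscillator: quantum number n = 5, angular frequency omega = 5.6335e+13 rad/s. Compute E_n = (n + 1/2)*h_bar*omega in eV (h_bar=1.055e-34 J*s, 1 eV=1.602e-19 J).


E = (n + 1/2) * h_bar * omega
= (5 + 0.5) * 1.055e-34 * 5.6335e+13
= 5.5 * 5.9433e-21
= 3.2688e-20 J
= 0.204 eV

0.204
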